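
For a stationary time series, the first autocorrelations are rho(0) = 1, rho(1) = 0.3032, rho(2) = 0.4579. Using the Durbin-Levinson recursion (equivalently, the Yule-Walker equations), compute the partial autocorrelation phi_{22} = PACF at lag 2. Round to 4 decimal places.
\phi_{22} = 0.4030

The PACF at lag k is phi_{kk}, the last component of the solution
to the Yule-Walker system G_k phi = r_k where
  (G_k)_{ij} = rho(|i - j|), (r_k)_i = rho(i), i,j = 1..k.
Equivalently, Durbin-Levinson gives phi_{kk} iteratively:
  phi_{11} = rho(1)
  phi_{kk} = [rho(k) - sum_{j=1..k-1} phi_{k-1,j} rho(k-j)]
            / [1 - sum_{j=1..k-1} phi_{k-1,j} rho(j)],
  phi_{k,j} = phi_{k-1,j} - phi_{kk} phi_{k-1,k-j},  j = 1..k-1.
Step k = 1:
  phi_11 = rho(1) = 0.3032.
Step k = 2:
  phi_22 = [rho(2) - phi_11 rho(1)] / [1 - phi_11 rho(1)] = [0.4579 - (0.3032)(0.3032)] / [1 - (0.3032)(0.3032)]
         = 0.36596976 / 0.90806976 = 0.403.
Therefore phi_{22} = 0.4030.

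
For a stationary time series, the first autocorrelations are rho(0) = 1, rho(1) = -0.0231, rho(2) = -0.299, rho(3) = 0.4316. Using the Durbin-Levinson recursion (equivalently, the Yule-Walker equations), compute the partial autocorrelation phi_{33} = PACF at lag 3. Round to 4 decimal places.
\phi_{33} = 0.4570

The PACF at lag k is phi_{kk}, the last component of the solution
to the Yule-Walker system G_k phi = r_k where
  (G_k)_{ij} = rho(|i - j|), (r_k)_i = rho(i), i,j = 1..k.
Equivalently, Durbin-Levinson gives phi_{kk} iteratively:
  phi_{11} = rho(1)
  phi_{kk} = [rho(k) - sum_{j=1..k-1} phi_{k-1,j} rho(k-j)]
            / [1 - sum_{j=1..k-1} phi_{k-1,j} rho(j)],
  phi_{k,j} = phi_{k-1,j} - phi_{kk} phi_{k-1,k-j},  j = 1..k-1.
Step k = 1:
  phi_11 = rho(1) = -0.0231.
Step k = 2:
  phi_22 = [rho(2) - phi_11 rho(1)] / [1 - phi_11 rho(1)] = [-0.299 - (-0.0231)(-0.0231)] / [1 - (-0.0231)(-0.0231)]
         = -0.29953361 / 0.99946639 = -0.299694.
  Update: phi_21 = phi_11 - phi_22 phi_11 = -0.0231 - (-0.299694)(-0.0231) = -0.030023.
Step k = 3:
  phi_33 = [rho(3) - phi_21 rho(2) - phi_22 rho(1)] / [1 - phi_21 rho(1) - phi_22 rho(2)]
    numerator   = 0.4316 - (-0.030023)(-0.299) - (-0.299694)(-0.0231) = 0.41570023
    denominator = 1 - (-0.030023)(-0.0231) - (-0.299694)(-0.299) = 0.90969811
  phi_33 = 0.41570023 / 0.90969811 = 0.457.
Therefore phi_{33} = 0.4570.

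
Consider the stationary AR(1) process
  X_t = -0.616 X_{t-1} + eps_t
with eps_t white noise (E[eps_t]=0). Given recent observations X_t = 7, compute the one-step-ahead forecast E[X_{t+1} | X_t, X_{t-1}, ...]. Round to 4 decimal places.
E[X_{t+1} \mid \mathcal F_t] = -4.3120

For an AR(p) model X_t = c + sum_i phi_i X_{t-i} + eps_t, the
one-step-ahead conditional mean is
  E[X_{t+1} | X_t, ...] = c + sum_i phi_i X_{t+1-i}.
Substitute known values:
  E[X_{t+1} | ...] = (-0.616) * (7)
                   = -4.3120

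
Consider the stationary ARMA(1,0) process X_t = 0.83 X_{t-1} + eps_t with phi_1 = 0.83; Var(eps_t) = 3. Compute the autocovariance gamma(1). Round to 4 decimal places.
\gamma(1) = 8.0039

Multiply the model equation by X_{t-k} and take expectations. With theta_0 = psi_0 = 1 and psi_j the MA(infinity) weights, this gives
  gamma(k) - sum_i phi_i gamma(k-i) = c_k,
  c_k = sigma^2 * sum_{j=k..q} theta_j psi_{j-k}   (c_k = 0 for k > q),
using gamma(-m) = gamma(m).
Pure AR (q = 0): c_0 = sigma^2 = 3, c_k = 0 for k >= 1.
Equations for k = 0 and k = 1 (AR order 1):
  gamma(0) = phi_1 gamma(1) + c_0
  gamma(1) = phi_1 gamma(0) + c_1
Substituting the second into the first: gamma(0) (1 - phi_1^2) = c_0 + phi_1 c_1, so
  gamma(0) = c_0 / (1 - phi_1^2) = 3 / (1 - (0.83)^2) = 3 / 0.3111 = 9.643202.
  gamma(1) = phi_1 gamma(0) = (0.83)(9.643202) = 8.003857.
Therefore gamma(1) = 8.0039 (to 4 decimal places).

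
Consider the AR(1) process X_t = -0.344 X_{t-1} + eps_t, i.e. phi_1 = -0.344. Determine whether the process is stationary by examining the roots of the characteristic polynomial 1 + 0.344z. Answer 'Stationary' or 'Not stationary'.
\text{Stationary}

The AR(p) characteristic polynomial is P(z) = 1 + 0.344z.
Stationarity requires all roots to lie outside the unit circle, i.e. |z| > 1 for every root.
This is linear in z: 1 + (0.344) z = 0  =>  z = -1/(0.344) = -2.906977,  |z| = 2.906977.
Moduli of all roots: 2.9070.
All moduli strictly greater than 1? Yes.
Verdict: Stationary.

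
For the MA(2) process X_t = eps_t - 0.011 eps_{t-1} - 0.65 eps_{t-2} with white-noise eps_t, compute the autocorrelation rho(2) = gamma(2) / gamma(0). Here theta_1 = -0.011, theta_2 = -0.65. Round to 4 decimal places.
\rho(2) = -0.4569

For an MA(q) process with theta_0 = 1, the autocovariance is
  gamma(k) = sigma^2 * sum_{i=0..q-k} theta_i * theta_{i+k},
and rho(k) = gamma(k) / gamma(0). Sigma^2 cancels.
  numerator   = (1)*(-0.65) = -0.65.
  denominator = (1)^2 + (-0.011)^2 + (-0.65)^2 = 1.422621.
  rho(2) = -0.65 / 1.422621 = -0.4569.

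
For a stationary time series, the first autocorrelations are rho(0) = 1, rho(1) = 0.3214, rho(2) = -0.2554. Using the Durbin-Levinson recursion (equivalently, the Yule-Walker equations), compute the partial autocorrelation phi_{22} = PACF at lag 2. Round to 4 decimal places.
\phi_{22} = -0.4000

The PACF at lag k is phi_{kk}, the last component of the solution
to the Yule-Walker system G_k phi = r_k where
  (G_k)_{ij} = rho(|i - j|), (r_k)_i = rho(i), i,j = 1..k.
Equivalently, Durbin-Levinson gives phi_{kk} iteratively:
  phi_{11} = rho(1)
  phi_{kk} = [rho(k) - sum_{j=1..k-1} phi_{k-1,j} rho(k-j)]
            / [1 - sum_{j=1..k-1} phi_{k-1,j} rho(j)],
  phi_{k,j} = phi_{k-1,j} - phi_{kk} phi_{k-1,k-j},  j = 1..k-1.
Step k = 1:
  phi_11 = rho(1) = 0.3214.
Step k = 2:
  phi_22 = [rho(2) - phi_11 rho(1)] / [1 - phi_11 rho(1)] = [-0.2554 - (0.3214)(0.3214)] / [1 - (0.3214)(0.3214)]
         = -0.35869796 / 0.89670204 = -0.4.
Therefore phi_{22} = -0.4000.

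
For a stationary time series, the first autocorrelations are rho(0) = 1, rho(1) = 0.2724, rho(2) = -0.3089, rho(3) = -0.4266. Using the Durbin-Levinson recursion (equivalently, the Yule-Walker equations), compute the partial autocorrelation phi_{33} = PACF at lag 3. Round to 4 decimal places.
\phi_{33} = -0.2540

The PACF at lag k is phi_{kk}, the last component of the solution
to the Yule-Walker system G_k phi = r_k where
  (G_k)_{ij} = rho(|i - j|), (r_k)_i = rho(i), i,j = 1..k.
Equivalently, Durbin-Levinson gives phi_{kk} iteratively:
  phi_{11} = rho(1)
  phi_{kk} = [rho(k) - sum_{j=1..k-1} phi_{k-1,j} rho(k-j)]
            / [1 - sum_{j=1..k-1} phi_{k-1,j} rho(j)],
  phi_{k,j} = phi_{k-1,j} - phi_{kk} phi_{k-1,k-j},  j = 1..k-1.
Step k = 1:
  phi_11 = rho(1) = 0.2724.
Step k = 2:
  phi_22 = [rho(2) - phi_11 rho(1)] / [1 - phi_11 rho(1)] = [-0.3089 - (0.2724)(0.2724)] / [1 - (0.2724)(0.2724)]
         = -0.38310176 / 0.92579824 = -0.413807.
  Update: phi_21 = phi_11 - phi_22 phi_11 = 0.2724 - (-0.413807)(0.2724) = 0.385121.
Step k = 3:
  phi_33 = [rho(3) - phi_21 rho(2) - phi_22 rho(1)] / [1 - phi_21 rho(1) - phi_22 rho(2)]
    numerator   = -0.4266 - (0.385121)(-0.3089) - (-0.413807)(0.2724) = -0.1949151
    denominator = 1 - (0.385121)(0.2724) - (-0.413807)(-0.3089) = 0.76726806
  phi_33 = -0.1949151 / 0.76726806 = -0.254.
Therefore phi_{33} = -0.2540.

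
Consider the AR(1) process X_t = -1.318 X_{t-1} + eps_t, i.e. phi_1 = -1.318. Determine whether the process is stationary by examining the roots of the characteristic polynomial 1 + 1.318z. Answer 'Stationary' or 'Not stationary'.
\text{Not stationary}

The AR(p) characteristic polynomial is P(z) = 1 + 1.318z.
Stationarity requires all roots to lie outside the unit circle, i.e. |z| > 1 for every root.
This is linear in z: 1 + (1.318) z = 0  =>  z = -1/(1.318) = -0.758725,  |z| = 0.758725.
Moduli of all roots: 0.7587.
All moduli strictly greater than 1? No.
Verdict: Not stationary.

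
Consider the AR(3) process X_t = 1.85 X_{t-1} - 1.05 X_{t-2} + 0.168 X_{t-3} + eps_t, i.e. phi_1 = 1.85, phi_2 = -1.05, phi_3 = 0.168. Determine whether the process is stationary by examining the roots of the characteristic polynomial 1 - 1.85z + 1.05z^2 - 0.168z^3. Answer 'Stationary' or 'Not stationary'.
\text{Stationary}

The AR(p) characteristic polynomial is P(z) = 1 - 1.85z + 1.05z^2 - 0.168z^3.
Stationarity requires all roots to lie outside the unit circle, i.e. |z| > 1 for every root.
Degree 3: look for a simple real root z0 first, then factor out (1 - z/z0) and solve the remaining quadratic.
Testing z0 = 1.25: P(1.25) = 1 + (-1.85)(1.25) + (1.05)(1.25)^2 + (-0.168)(1.25)^3
  = 1 + (-2.3125) + (1.640625) + (-0.328125) = 0.  So z_0 = 1.25 is a root, |z_0| = 1.25.
Divide out the factor (1 - 0.8 z) = (1 - z/z0) (since 1/z0 = 0.8):
  P(z) = (1 - 0.8 z)(1 + (-1.05) z + (0.21) z^2)
  [check: z-coef -1.05 - (0.8) = -1.85; z^2-coef 0.21 - (0.8)(-1.05) = 1.05; z^3-coef -(0.8)(0.21) = -0.168.]
Remaining roots from the quadratic factor 1 + (-1.05) z + (0.21) z^2:
  Set 1 + (-1.05) z + (0.21) z^2 = 0, i.e. a z^2 + b z + c = 0 with a = 0.21, b = -1.05, c = 1.
  Discriminant D = b^2 - 4ac = (-1.05)^2 - 4*(0.21)*1 = 1.1025 - (0.84) = 0.2625.
  D >= 0, so the roots are real: z = (-b +/- sqrt(D)) / (2a) = (1.05 +/- 0.512348) / (0.42).
    z_1 = (1.05 + 0.512348) / (0.42) = 3.7199,   |z_1| = 3.7199.
    z_2 = (1.05 - 0.512348) / (0.42) = 1.2801,   |z_2| = 1.2801.
Moduli of all roots: 1.2500, 3.7199, 1.2801.
All moduli strictly greater than 1? Yes.
Verdict: Stationary.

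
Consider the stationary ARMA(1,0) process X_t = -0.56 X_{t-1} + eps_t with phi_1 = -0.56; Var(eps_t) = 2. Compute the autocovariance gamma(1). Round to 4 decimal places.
\gamma(1) = -1.6317

Multiply the model equation by X_{t-k} and take expectations. With theta_0 = psi_0 = 1 and psi_j the MA(infinity) weights, this gives
  gamma(k) - sum_i phi_i gamma(k-i) = c_k,
  c_k = sigma^2 * sum_{j=k..q} theta_j psi_{j-k}   (c_k = 0 for k > q),
using gamma(-m) = gamma(m).
Pure AR (q = 0): c_0 = sigma^2 = 2, c_k = 0 for k >= 1.
Equations for k = 0 and k = 1 (AR order 1):
  gamma(0) = phi_1 gamma(1) + c_0
  gamma(1) = phi_1 gamma(0) + c_1
Substituting the second into the first: gamma(0) (1 - phi_1^2) = c_0 + phi_1 c_1, so
  gamma(0) = c_0 / (1 - phi_1^2) = 2 / (1 - (-0.56)^2) = 2 / 0.6864 = 2.913753.
  gamma(1) = phi_1 gamma(0) = (-0.56)(2.913753) = -1.631702.
Therefore gamma(1) = -1.6317 (to 4 decimal places).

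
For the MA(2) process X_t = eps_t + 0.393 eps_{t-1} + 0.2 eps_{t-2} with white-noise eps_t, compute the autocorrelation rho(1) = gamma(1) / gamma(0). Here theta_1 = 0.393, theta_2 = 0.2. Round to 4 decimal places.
\rho(1) = 0.3948

For an MA(q) process with theta_0 = 1, the autocovariance is
  gamma(k) = sigma^2 * sum_{i=0..q-k} theta_i * theta_{i+k},
and rho(k) = gamma(k) / gamma(0). Sigma^2 cancels.
  numerator   = (1)*(0.393) + (0.393)*(0.2) = 0.4716.
  denominator = (1)^2 + (0.393)^2 + (0.2)^2 = 1.194449.
  rho(1) = 0.4716 / 1.194449 = 0.3948.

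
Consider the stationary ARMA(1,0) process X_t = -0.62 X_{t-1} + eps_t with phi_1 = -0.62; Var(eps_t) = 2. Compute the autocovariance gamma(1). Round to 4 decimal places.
\gamma(1) = -2.0143

Multiply the model equation by X_{t-k} and take expectations. With theta_0 = psi_0 = 1 and psi_j the MA(infinity) weights, this gives
  gamma(k) - sum_i phi_i gamma(k-i) = c_k,
  c_k = sigma^2 * sum_{j=k..q} theta_j psi_{j-k}   (c_k = 0 for k > q),
using gamma(-m) = gamma(m).
Pure AR (q = 0): c_0 = sigma^2 = 2, c_k = 0 for k >= 1.
Equations for k = 0 and k = 1 (AR order 1):
  gamma(0) = phi_1 gamma(1) + c_0
  gamma(1) = phi_1 gamma(0) + c_1
Substituting the second into the first: gamma(0) (1 - phi_1^2) = c_0 + phi_1 c_1, so
  gamma(0) = c_0 / (1 - phi_1^2) = 2 / (1 - (-0.62)^2) = 2 / 0.6156 = 3.248863.
  gamma(1) = phi_1 gamma(0) = (-0.62)(3.248863) = -2.014295.
Therefore gamma(1) = -2.0143 (to 4 decimal places).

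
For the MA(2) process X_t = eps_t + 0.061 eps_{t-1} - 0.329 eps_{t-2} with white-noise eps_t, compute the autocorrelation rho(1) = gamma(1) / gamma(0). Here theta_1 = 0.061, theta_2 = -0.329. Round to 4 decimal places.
\rho(1) = 0.0368

For an MA(q) process with theta_0 = 1, the autocovariance is
  gamma(k) = sigma^2 * sum_{i=0..q-k} theta_i * theta_{i+k},
and rho(k) = gamma(k) / gamma(0). Sigma^2 cancels.
  numerator   = (1)*(0.061) + (0.061)*(-0.329) = 0.040931.
  denominator = (1)^2 + (0.061)^2 + (-0.329)^2 = 1.111962.
  rho(1) = 0.040931 / 1.111962 = 0.0368.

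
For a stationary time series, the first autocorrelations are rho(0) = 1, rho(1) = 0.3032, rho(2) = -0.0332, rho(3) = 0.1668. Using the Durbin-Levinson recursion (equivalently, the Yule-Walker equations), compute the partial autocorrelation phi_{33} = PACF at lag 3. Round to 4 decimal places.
\phi_{33} = 0.2470

The PACF at lag k is phi_{kk}, the last component of the solution
to the Yule-Walker system G_k phi = r_k where
  (G_k)_{ij} = rho(|i - j|), (r_k)_i = rho(i), i,j = 1..k.
Equivalently, Durbin-Levinson gives phi_{kk} iteratively:
  phi_{11} = rho(1)
  phi_{kk} = [rho(k) - sum_{j=1..k-1} phi_{k-1,j} rho(k-j)]
            / [1 - sum_{j=1..k-1} phi_{k-1,j} rho(j)],
  phi_{k,j} = phi_{k-1,j} - phi_{kk} phi_{k-1,k-j},  j = 1..k-1.
Step k = 1:
  phi_11 = rho(1) = 0.3032.
Step k = 2:
  phi_22 = [rho(2) - phi_11 rho(1)] / [1 - phi_11 rho(1)] = [-0.0332 - (0.3032)(0.3032)] / [1 - (0.3032)(0.3032)]
         = -0.12513024 / 0.90806976 = -0.137798.
  Update: phi_21 = phi_11 - phi_22 phi_11 = 0.3032 - (-0.137798)(0.3032) = 0.34498.
Step k = 3:
  phi_33 = [rho(3) - phi_21 rho(2) - phi_22 rho(1)] / [1 - phi_21 rho(1) - phi_22 rho(2)]
    numerator   = 0.1668 - (0.34498)(-0.0332) - (-0.137798)(0.3032) = 0.22003372
    denominator = 1 - (0.34498)(0.3032) - (-0.137798)(-0.0332) = 0.89082706
  phi_33 = 0.22003372 / 0.89082706 = 0.247.
Therefore phi_{33} = 0.2470.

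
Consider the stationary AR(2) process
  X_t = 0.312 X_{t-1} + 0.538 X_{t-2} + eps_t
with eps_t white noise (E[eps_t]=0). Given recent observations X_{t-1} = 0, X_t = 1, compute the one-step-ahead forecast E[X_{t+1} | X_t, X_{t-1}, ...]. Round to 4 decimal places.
E[X_{t+1} \mid \mathcal F_t] = 0.3120

For an AR(p) model X_t = c + sum_i phi_i X_{t-i} + eps_t, the
one-step-ahead conditional mean is
  E[X_{t+1} | X_t, ...] = c + sum_i phi_i X_{t+1-i}.
Substitute known values:
  E[X_{t+1} | ...] = (0.312) * (1) + (0.538) * (0)
                   = 0.3120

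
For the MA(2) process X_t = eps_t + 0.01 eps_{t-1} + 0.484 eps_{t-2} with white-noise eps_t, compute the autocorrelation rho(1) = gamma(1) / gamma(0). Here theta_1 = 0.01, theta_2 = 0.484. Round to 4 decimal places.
\rho(1) = 0.0120

For an MA(q) process with theta_0 = 1, the autocovariance is
  gamma(k) = sigma^2 * sum_{i=0..q-k} theta_i * theta_{i+k},
and rho(k) = gamma(k) / gamma(0). Sigma^2 cancels.
  numerator   = (1)*(0.01) + (0.01)*(0.484) = 0.01484.
  denominator = (1)^2 + (0.01)^2 + (0.484)^2 = 1.234356.
  rho(1) = 0.01484 / 1.234356 = 0.0120.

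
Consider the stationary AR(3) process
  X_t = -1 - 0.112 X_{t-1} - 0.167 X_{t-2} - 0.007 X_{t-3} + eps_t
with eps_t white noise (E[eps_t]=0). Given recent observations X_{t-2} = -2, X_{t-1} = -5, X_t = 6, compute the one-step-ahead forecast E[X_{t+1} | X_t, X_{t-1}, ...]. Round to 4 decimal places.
E[X_{t+1} \mid \mathcal F_t] = -0.8230

For an AR(p) model X_t = c + sum_i phi_i X_{t-i} + eps_t, the
one-step-ahead conditional mean is
  E[X_{t+1} | X_t, ...] = c + sum_i phi_i X_{t+1-i}.
Substitute known values:
  E[X_{t+1} | ...] = -1 + (-0.112) * (6) + (-0.167) * (-5) + (-0.007) * (-2)
                   = -0.8230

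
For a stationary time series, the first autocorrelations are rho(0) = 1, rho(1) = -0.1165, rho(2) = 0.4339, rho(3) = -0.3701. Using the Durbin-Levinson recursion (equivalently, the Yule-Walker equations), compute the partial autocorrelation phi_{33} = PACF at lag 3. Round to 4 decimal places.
\phi_{33} = -0.3610

The PACF at lag k is phi_{kk}, the last component of the solution
to the Yule-Walker system G_k phi = r_k where
  (G_k)_{ij} = rho(|i - j|), (r_k)_i = rho(i), i,j = 1..k.
Equivalently, Durbin-Levinson gives phi_{kk} iteratively:
  phi_{11} = rho(1)
  phi_{kk} = [rho(k) - sum_{j=1..k-1} phi_{k-1,j} rho(k-j)]
            / [1 - sum_{j=1..k-1} phi_{k-1,j} rho(j)],
  phi_{k,j} = phi_{k-1,j} - phi_{kk} phi_{k-1,k-j},  j = 1..k-1.
Step k = 1:
  phi_11 = rho(1) = -0.1165.
Step k = 2:
  phi_22 = [rho(2) - phi_11 rho(1)] / [1 - phi_11 rho(1)] = [0.4339 - (-0.1165)(-0.1165)] / [1 - (-0.1165)(-0.1165)]
         = 0.42032775 / 0.98642775 = 0.426111.
  Update: phi_21 = phi_11 - phi_22 phi_11 = -0.1165 - (0.426111)(-0.1165) = -0.066858.
Step k = 3:
  phi_33 = [rho(3) - phi_21 rho(2) - phi_22 rho(1)] / [1 - phi_21 rho(1) - phi_22 rho(2)]
    numerator   = -0.3701 - (-0.066858)(0.4339) - (0.426111)(-0.1165) = -0.29144835
    denominator = 1 - (-0.066858)(-0.1165) - (0.426111)(0.4339) = 0.80732146
  phi_33 = -0.29144835 / 0.80732146 = -0.361.
Therefore phi_{33} = -0.3610.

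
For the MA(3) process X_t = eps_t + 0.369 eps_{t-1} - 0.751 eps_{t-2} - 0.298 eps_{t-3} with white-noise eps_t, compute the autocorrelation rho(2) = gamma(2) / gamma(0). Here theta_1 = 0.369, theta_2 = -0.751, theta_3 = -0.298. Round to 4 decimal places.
\rho(2) = -0.4813

For an MA(q) process with theta_0 = 1, the autocovariance is
  gamma(k) = sigma^2 * sum_{i=0..q-k} theta_i * theta_{i+k},
and rho(k) = gamma(k) / gamma(0). Sigma^2 cancels.
  numerator   = (1)*(-0.751) + (0.369)*(-0.298) = -0.860962.
  denominator = (1)^2 + (0.369)^2 + (-0.751)^2 + (-0.298)^2 = 1.788966.
  rho(2) = -0.860962 / 1.788966 = -0.4813.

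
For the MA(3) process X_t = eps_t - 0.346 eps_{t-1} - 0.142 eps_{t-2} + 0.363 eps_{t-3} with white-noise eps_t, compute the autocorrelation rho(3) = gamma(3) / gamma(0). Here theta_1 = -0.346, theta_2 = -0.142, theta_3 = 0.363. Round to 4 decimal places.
\rho(3) = 0.2855

For an MA(q) process with theta_0 = 1, the autocovariance is
  gamma(k) = sigma^2 * sum_{i=0..q-k} theta_i * theta_{i+k},
and rho(k) = gamma(k) / gamma(0). Sigma^2 cancels.
  numerator   = (1)*(0.363) = 0.363.
  denominator = (1)^2 + (-0.346)^2 + (-0.142)^2 + (0.363)^2 = 1.271649.
  rho(3) = 0.363 / 1.271649 = 0.2855.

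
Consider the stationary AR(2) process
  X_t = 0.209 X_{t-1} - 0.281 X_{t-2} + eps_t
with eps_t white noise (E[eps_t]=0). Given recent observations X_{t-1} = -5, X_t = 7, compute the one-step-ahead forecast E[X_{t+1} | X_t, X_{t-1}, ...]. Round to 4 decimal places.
E[X_{t+1} \mid \mathcal F_t] = 2.8680

For an AR(p) model X_t = c + sum_i phi_i X_{t-i} + eps_t, the
one-step-ahead conditional mean is
  E[X_{t+1} | X_t, ...] = c + sum_i phi_i X_{t+1-i}.
Substitute known values:
  E[X_{t+1} | ...] = (0.209) * (7) + (-0.281) * (-5)
                   = 2.8680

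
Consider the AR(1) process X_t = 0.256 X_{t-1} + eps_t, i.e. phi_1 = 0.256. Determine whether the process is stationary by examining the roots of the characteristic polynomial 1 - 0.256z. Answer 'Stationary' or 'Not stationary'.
\text{Stationary}

The AR(p) characteristic polynomial is P(z) = 1 - 0.256z.
Stationarity requires all roots to lie outside the unit circle, i.e. |z| > 1 for every root.
This is linear in z: 1 + (-0.256) z = 0  =>  z = -1/(-0.256) = 3.90625,  |z| = 3.90625.
Moduli of all roots: 3.9062.
All moduli strictly greater than 1? Yes.
Verdict: Stationary.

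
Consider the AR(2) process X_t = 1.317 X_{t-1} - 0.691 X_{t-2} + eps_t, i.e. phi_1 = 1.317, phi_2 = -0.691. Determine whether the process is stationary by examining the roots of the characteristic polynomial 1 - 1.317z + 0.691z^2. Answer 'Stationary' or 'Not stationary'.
\text{Stationary}

The AR(p) characteristic polynomial is P(z) = 1 - 1.317z + 0.691z^2.
Stationarity requires all roots to lie outside the unit circle, i.e. |z| > 1 for every root.
Set 1 + (-1.317) z + (0.691) z^2 = 0, i.e. a z^2 + b z + c = 0 with a = 0.691, b = -1.317, c = 1.
Discriminant D = b^2 - 4ac = (-1.317)^2 - 4*(0.691)*1 = 1.734489 - (2.764) = -1.029511.
D < 0, so the roots are the complex-conjugate pair z = (-b +/- i sqrt(-D)) / (2a) = 0.953 +/- 0.7342i.
For a conjugate pair |z|^2 = z * conj(z) = (product of roots) = c/a = 1/(0.691) = 1.447178, so |z| = sqrt(1.447178) = 1.203 for both roots.
Moduli of all roots: 1.2030, 1.2030.
All moduli strictly greater than 1? Yes.
Verdict: Stationary.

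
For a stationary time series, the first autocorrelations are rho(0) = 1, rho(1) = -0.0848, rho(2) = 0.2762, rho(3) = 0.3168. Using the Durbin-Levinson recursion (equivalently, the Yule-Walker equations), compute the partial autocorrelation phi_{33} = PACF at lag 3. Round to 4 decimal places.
\phi_{33} = 0.3879

The PACF at lag k is phi_{kk}, the last component of the solution
to the Yule-Walker system G_k phi = r_k where
  (G_k)_{ij} = rho(|i - j|), (r_k)_i = rho(i), i,j = 1..k.
Equivalently, Durbin-Levinson gives phi_{kk} iteratively:
  phi_{11} = rho(1)
  phi_{kk} = [rho(k) - sum_{j=1..k-1} phi_{k-1,j} rho(k-j)]
            / [1 - sum_{j=1..k-1} phi_{k-1,j} rho(j)],
  phi_{k,j} = phi_{k-1,j} - phi_{kk} phi_{k-1,k-j},  j = 1..k-1.
Step k = 1:
  phi_11 = rho(1) = -0.0848.
Step k = 2:
  phi_22 = [rho(2) - phi_11 rho(1)] / [1 - phi_11 rho(1)] = [0.2762 - (-0.0848)(-0.0848)] / [1 - (-0.0848)(-0.0848)]
         = 0.26900896 / 0.99280896 = 0.270957.
  Update: phi_21 = phi_11 - phi_22 phi_11 = -0.0848 - (0.270957)(-0.0848) = -0.061823.
Step k = 3:
  phi_33 = [rho(3) - phi_21 rho(2) - phi_22 rho(1)] / [1 - phi_21 rho(1) - phi_22 rho(2)]
    numerator   = 0.3168 - (-0.061823)(0.2762) - (0.270957)(-0.0848) = 0.35685265
    denominator = 1 - (-0.061823)(-0.0848) - (0.270957)(0.2762) = 0.91991898
  phi_33 = 0.35685265 / 0.91991898 = 0.3879.
Therefore phi_{33} = 0.3879.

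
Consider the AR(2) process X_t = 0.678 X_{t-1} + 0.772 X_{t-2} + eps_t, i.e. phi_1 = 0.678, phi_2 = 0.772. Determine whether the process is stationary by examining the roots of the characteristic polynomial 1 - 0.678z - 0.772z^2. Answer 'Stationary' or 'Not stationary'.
\text{Not stationary}

The AR(p) characteristic polynomial is P(z) = 1 - 0.678z - 0.772z^2.
Stationarity requires all roots to lie outside the unit circle, i.e. |z| > 1 for every root.
Set 1 + (-0.678) z + (-0.772) z^2 = 0, i.e. a z^2 + b z + c = 0 with a = -0.772, b = -0.678, c = 1.
Discriminant D = b^2 - 4ac = (-0.678)^2 - 4*(-0.772)*1 = 0.459684 - (-3.088) = 3.547684.
D >= 0, so the roots are real: z = (-b +/- sqrt(D)) / (2a) = (0.678 +/- 1.88353) / (-1.544).
  z_1 = (0.678 + 1.88353) / (-1.544) = -1.659,   |z_1| = 1.659.
  z_2 = (0.678 - 1.88353) / (-1.544) = 0.7808,   |z_2| = 0.7808.
Moduli of all roots: 1.6590, 0.7808.
All moduli strictly greater than 1? No.
Verdict: Not stationary.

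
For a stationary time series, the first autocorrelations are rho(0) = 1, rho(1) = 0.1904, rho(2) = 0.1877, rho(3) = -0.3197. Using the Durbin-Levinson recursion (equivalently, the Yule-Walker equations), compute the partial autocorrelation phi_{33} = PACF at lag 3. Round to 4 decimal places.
\phi_{33} = -0.4040

The PACF at lag k is phi_{kk}, the last component of the solution
to the Yule-Walker system G_k phi = r_k where
  (G_k)_{ij} = rho(|i - j|), (r_k)_i = rho(i), i,j = 1..k.
Equivalently, Durbin-Levinson gives phi_{kk} iteratively:
  phi_{11} = rho(1)
  phi_{kk} = [rho(k) - sum_{j=1..k-1} phi_{k-1,j} rho(k-j)]
            / [1 - sum_{j=1..k-1} phi_{k-1,j} rho(j)],
  phi_{k,j} = phi_{k-1,j} - phi_{kk} phi_{k-1,k-j},  j = 1..k-1.
Step k = 1:
  phi_11 = rho(1) = 0.1904.
Step k = 2:
  phi_22 = [rho(2) - phi_11 rho(1)] / [1 - phi_11 rho(1)] = [0.1877 - (0.1904)(0.1904)] / [1 - (0.1904)(0.1904)]
         = 0.15144784 / 0.96374784 = 0.157145.
  Update: phi_21 = phi_11 - phi_22 phi_11 = 0.1904 - (0.157145)(0.1904) = 0.16048.
Step k = 3:
  phi_33 = [rho(3) - phi_21 rho(2) - phi_22 rho(1)] / [1 - phi_21 rho(1) - phi_22 rho(2)]
    numerator   = -0.3197 - (0.16048)(0.1877) - (0.157145)(0.1904) = -0.37974238
    denominator = 1 - (0.16048)(0.1904) - (0.157145)(0.1877) = 0.93994862
  phi_33 = -0.37974238 / 0.93994862 = -0.404.
Therefore phi_{33} = -0.4040.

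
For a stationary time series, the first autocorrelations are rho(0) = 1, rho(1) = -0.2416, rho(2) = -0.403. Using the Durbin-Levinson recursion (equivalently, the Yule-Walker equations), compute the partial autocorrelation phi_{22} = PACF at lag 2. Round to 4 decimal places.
\phi_{22} = -0.4900

The PACF at lag k is phi_{kk}, the last component of the solution
to the Yule-Walker system G_k phi = r_k where
  (G_k)_{ij} = rho(|i - j|), (r_k)_i = rho(i), i,j = 1..k.
Equivalently, Durbin-Levinson gives phi_{kk} iteratively:
  phi_{11} = rho(1)
  phi_{kk} = [rho(k) - sum_{j=1..k-1} phi_{k-1,j} rho(k-j)]
            / [1 - sum_{j=1..k-1} phi_{k-1,j} rho(j)],
  phi_{k,j} = phi_{k-1,j} - phi_{kk} phi_{k-1,k-j},  j = 1..k-1.
Step k = 1:
  phi_11 = rho(1) = -0.2416.
Step k = 2:
  phi_22 = [rho(2) - phi_11 rho(1)] / [1 - phi_11 rho(1)] = [-0.403 - (-0.2416)(-0.2416)] / [1 - (-0.2416)(-0.2416)]
         = -0.46137056 / 0.94162944 = -0.49.
Therefore phi_{22} = -0.4900.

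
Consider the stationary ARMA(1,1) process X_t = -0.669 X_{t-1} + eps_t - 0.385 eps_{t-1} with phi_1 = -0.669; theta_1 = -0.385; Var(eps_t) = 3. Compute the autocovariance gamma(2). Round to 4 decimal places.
\gamma(2) = 4.8154

Multiply the model equation by X_{t-k} and take expectations. With theta_0 = psi_0 = 1 and psi_j the MA(infinity) weights, this gives
  gamma(k) - sum_i phi_i gamma(k-i) = c_k,
  c_k = sigma^2 * sum_{j=k..q} theta_j psi_{j-k}   (c_k = 0 for k > q),
using gamma(-m) = gamma(m).
psi-weights needed (psi_j = theta_j + sum_i phi_i psi_{j-i}):
  psi_1 = theta_1 + phi_1 = -0.385 + (-0.669) = -1.054
Right-hand sides:
  c_0 = sigma^2 (1 + theta_1 psi_1) = 3 * (1 + (-0.385)(-1.054)) = 3 * 1.40579 = 4.21737
  c_1 = sigma^2 theta_1 = 3 * (-0.385) = -1.155
  c_2 = 0
Equations for k = 0 and k = 1 (AR order 1):
  gamma(0) = phi_1 gamma(1) + c_0
  gamma(1) = phi_1 gamma(0) + c_1
Substituting the second into the first: gamma(0) (1 - phi_1^2) = c_0 + phi_1 c_1, so
  gamma(0) = (c_0 + phi_1 c_1) / (1 - phi_1^2) = (4.21737 + (-0.669)(-1.155)) / (1 - (-0.669)^2) = 4.990065 / 0.552439 = 9.032789.
  gamma(1) = phi_1 gamma(0) + c_1 = (-0.669)(9.032789) + (-1.155) = -7.197936.
For k = 2 (> q): gamma(2) = phi_1 gamma(1) = (-0.669)(-7.197936) = 4.815419.
Therefore gamma(2) = 4.8154 (to 4 decimal places).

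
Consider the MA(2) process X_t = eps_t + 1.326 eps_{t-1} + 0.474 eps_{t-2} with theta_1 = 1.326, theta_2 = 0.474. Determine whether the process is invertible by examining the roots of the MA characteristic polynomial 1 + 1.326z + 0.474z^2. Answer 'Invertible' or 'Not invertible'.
\text{Invertible}

The MA(q) characteristic polynomial is P(z) = 1 + 1.326z + 0.474z^2.
Invertibility requires all roots to lie outside the unit circle, i.e. |z| > 1 for every root.
Set 1 + (1.326) z + (0.474) z^2 = 0, i.e. a z^2 + b z + c = 0 with a = 0.474, b = 1.326, c = 1.
Discriminant D = b^2 - 4ac = (1.326)^2 - 4*(0.474)*1 = 1.758276 - (1.896) = -0.137724.
D < 0, so the roots are the complex-conjugate pair z = (-b +/- i sqrt(-D)) / (2a) = -1.3987 +/- 0.3915i.
For a conjugate pair |z|^2 = z * conj(z) = (product of roots) = c/a = 1/(0.474) = 2.109705, so |z| = sqrt(2.109705) = 1.4525 for both roots.
Moduli of all roots: 1.4525, 1.4525.
All moduli strictly greater than 1? Yes.
Verdict: Invertible.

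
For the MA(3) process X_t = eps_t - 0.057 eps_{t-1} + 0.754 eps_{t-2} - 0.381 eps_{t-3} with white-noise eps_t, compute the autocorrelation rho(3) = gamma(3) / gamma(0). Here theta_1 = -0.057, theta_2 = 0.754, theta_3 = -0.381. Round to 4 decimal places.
\rho(3) = -0.2219

For an MA(q) process with theta_0 = 1, the autocovariance is
  gamma(k) = sigma^2 * sum_{i=0..q-k} theta_i * theta_{i+k},
and rho(k) = gamma(k) / gamma(0). Sigma^2 cancels.
  numerator   = (1)*(-0.381) = -0.381.
  denominator = (1)^2 + (-0.057)^2 + (0.754)^2 + (-0.381)^2 = 1.716926.
  rho(3) = -0.381 / 1.716926 = -0.2219.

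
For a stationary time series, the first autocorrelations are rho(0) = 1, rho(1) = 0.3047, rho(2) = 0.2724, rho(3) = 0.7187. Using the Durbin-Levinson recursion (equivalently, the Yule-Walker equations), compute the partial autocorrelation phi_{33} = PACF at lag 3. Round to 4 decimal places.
\phi_{33} = 0.6790

The PACF at lag k is phi_{kk}, the last component of the solution
to the Yule-Walker system G_k phi = r_k where
  (G_k)_{ij} = rho(|i - j|), (r_k)_i = rho(i), i,j = 1..k.
Equivalently, Durbin-Levinson gives phi_{kk} iteratively:
  phi_{11} = rho(1)
  phi_{kk} = [rho(k) - sum_{j=1..k-1} phi_{k-1,j} rho(k-j)]
            / [1 - sum_{j=1..k-1} phi_{k-1,j} rho(j)],
  phi_{k,j} = phi_{k-1,j} - phi_{kk} phi_{k-1,k-j},  j = 1..k-1.
Step k = 1:
  phi_11 = rho(1) = 0.3047.
Step k = 2:
  phi_22 = [rho(2) - phi_11 rho(1)] / [1 - phi_11 rho(1)] = [0.2724 - (0.3047)(0.3047)] / [1 - (0.3047)(0.3047)]
         = 0.17955791 / 0.90715791 = 0.197935.
  Update: phi_21 = phi_11 - phi_22 phi_11 = 0.3047 - (0.197935)(0.3047) = 0.244389.
Step k = 3:
  phi_33 = [rho(3) - phi_21 rho(2) - phi_22 rho(1)] / [1 - phi_21 rho(1) - phi_22 rho(2)]
    numerator   = 0.7187 - (0.244389)(0.2724) - (0.197935)(0.3047) = 0.59181768
    denominator = 1 - (0.244389)(0.3047) - (0.197935)(0.2724) = 0.87161719
  phi_33 = 0.59181768 / 0.87161719 = 0.679.
Therefore phi_{33} = 0.6790.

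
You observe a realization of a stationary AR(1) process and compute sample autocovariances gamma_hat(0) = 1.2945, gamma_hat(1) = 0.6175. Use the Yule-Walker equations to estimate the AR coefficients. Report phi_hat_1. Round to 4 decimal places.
\hat\phi_{1} = 0.4770

The Yule-Walker equations for an AR(p) process read, in matrix form,
  Gamma_p phi = r_p,   with   (Gamma_p)_{ij} = gamma(|i - j|),
                       (r_p)_i = gamma(i),   i,j = 1..p.
Substitute the sample gammas (Toeplitz matrix and right-hand side of size 1):
  Gamma_p = [[1.2945]]
  r_p     = [0.6175]
With p = 1 this is the single equation gamma(0) phi_1 = gamma(1):
  phi_hat_1 = gamma(1) / gamma(0) = 0.6175 / 1.2945 = 0.4770.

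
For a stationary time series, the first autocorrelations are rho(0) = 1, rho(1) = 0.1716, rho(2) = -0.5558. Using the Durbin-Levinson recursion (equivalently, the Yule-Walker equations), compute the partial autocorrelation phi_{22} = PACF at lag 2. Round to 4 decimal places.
\phi_{22} = -0.6030

The PACF at lag k is phi_{kk}, the last component of the solution
to the Yule-Walker system G_k phi = r_k where
  (G_k)_{ij} = rho(|i - j|), (r_k)_i = rho(i), i,j = 1..k.
Equivalently, Durbin-Levinson gives phi_{kk} iteratively:
  phi_{11} = rho(1)
  phi_{kk} = [rho(k) - sum_{j=1..k-1} phi_{k-1,j} rho(k-j)]
            / [1 - sum_{j=1..k-1} phi_{k-1,j} rho(j)],
  phi_{k,j} = phi_{k-1,j} - phi_{kk} phi_{k-1,k-j},  j = 1..k-1.
Step k = 1:
  phi_11 = rho(1) = 0.1716.
Step k = 2:
  phi_22 = [rho(2) - phi_11 rho(1)] / [1 - phi_11 rho(1)] = [-0.5558 - (0.1716)(0.1716)] / [1 - (0.1716)(0.1716)]
         = -0.58524656 / 0.97055344 = -0.603.
Therefore phi_{22} = -0.6030.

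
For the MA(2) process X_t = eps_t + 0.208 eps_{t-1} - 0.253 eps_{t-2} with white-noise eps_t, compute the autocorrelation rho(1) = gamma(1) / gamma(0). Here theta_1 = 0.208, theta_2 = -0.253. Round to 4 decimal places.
\rho(1) = 0.1403

For an MA(q) process with theta_0 = 1, the autocovariance is
  gamma(k) = sigma^2 * sum_{i=0..q-k} theta_i * theta_{i+k},
and rho(k) = gamma(k) / gamma(0). Sigma^2 cancels.
  numerator   = (1)*(0.208) + (0.208)*(-0.253) = 0.155376.
  denominator = (1)^2 + (0.208)^2 + (-0.253)^2 = 1.107273.
  rho(1) = 0.155376 / 1.107273 = 0.1403.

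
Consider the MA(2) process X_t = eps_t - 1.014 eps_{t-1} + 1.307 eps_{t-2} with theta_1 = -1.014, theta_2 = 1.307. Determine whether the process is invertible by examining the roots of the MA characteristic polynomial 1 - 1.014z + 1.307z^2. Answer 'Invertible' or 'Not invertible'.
\text{Not invertible}

The MA(q) characteristic polynomial is P(z) = 1 - 1.014z + 1.307z^2.
Invertibility requires all roots to lie outside the unit circle, i.e. |z| > 1 for every root.
Set 1 + (-1.014) z + (1.307) z^2 = 0, i.e. a z^2 + b z + c = 0 with a = 1.307, b = -1.014, c = 1.
Discriminant D = b^2 - 4ac = (-1.014)^2 - 4*(1.307)*1 = 1.028196 - (5.228) = -4.199804.
D < 0, so the roots are the complex-conjugate pair z = (-b +/- i sqrt(-D)) / (2a) = 0.3879 +/- 0.784i.
For a conjugate pair |z|^2 = z * conj(z) = (product of roots) = c/a = 1/(1.307) = 0.765111, so |z| = sqrt(0.765111) = 0.8747 for both roots.
Moduli of all roots: 0.8747, 0.8747.
All moduli strictly greater than 1? No.
Verdict: Not invertible.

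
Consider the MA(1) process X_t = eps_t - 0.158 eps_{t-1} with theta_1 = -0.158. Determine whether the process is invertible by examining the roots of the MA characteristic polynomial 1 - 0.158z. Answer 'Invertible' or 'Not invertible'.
\text{Invertible}

The MA(q) characteristic polynomial is P(z) = 1 - 0.158z.
Invertibility requires all roots to lie outside the unit circle, i.e. |z| > 1 for every root.
This is linear in z: 1 + (-0.158) z = 0  =>  z = -1/(-0.158) = 6.329114,  |z| = 6.329114.
Moduli of all roots: 6.3291.
All moduli strictly greater than 1? Yes.
Verdict: Invertible.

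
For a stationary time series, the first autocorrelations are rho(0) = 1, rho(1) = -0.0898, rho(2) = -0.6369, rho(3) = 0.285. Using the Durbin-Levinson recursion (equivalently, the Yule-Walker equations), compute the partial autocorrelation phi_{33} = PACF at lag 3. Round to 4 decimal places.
\phi_{33} = 0.2309

The PACF at lag k is phi_{kk}, the last component of the solution
to the Yule-Walker system G_k phi = r_k where
  (G_k)_{ij} = rho(|i - j|), (r_k)_i = rho(i), i,j = 1..k.
Equivalently, Durbin-Levinson gives phi_{kk} iteratively:
  phi_{11} = rho(1)
  phi_{kk} = [rho(k) - sum_{j=1..k-1} phi_{k-1,j} rho(k-j)]
            / [1 - sum_{j=1..k-1} phi_{k-1,j} rho(j)],
  phi_{k,j} = phi_{k-1,j} - phi_{kk} phi_{k-1,k-j},  j = 1..k-1.
Step k = 1:
  phi_11 = rho(1) = -0.0898.
Step k = 2:
  phi_22 = [rho(2) - phi_11 rho(1)] / [1 - phi_11 rho(1)] = [-0.6369 - (-0.0898)(-0.0898)] / [1 - (-0.0898)(-0.0898)]
         = -0.64496404 / 0.99193596 = -0.650207.
  Update: phi_21 = phi_11 - phi_22 phi_11 = -0.0898 - (-0.650207)(-0.0898) = -0.148189.
Step k = 3:
  phi_33 = [rho(3) - phi_21 rho(2) - phi_22 rho(1)] / [1 - phi_21 rho(1) - phi_22 rho(2)]
    numerator   = 0.285 - (-0.148189)(-0.6369) - (-0.650207)(-0.0898) = 0.13223005
    denominator = 1 - (-0.148189)(-0.0898) - (-0.650207)(-0.6369) = 0.57257561
  phi_33 = 0.13223005 / 0.57257561 = 0.2309.
Therefore phi_{33} = 0.2309.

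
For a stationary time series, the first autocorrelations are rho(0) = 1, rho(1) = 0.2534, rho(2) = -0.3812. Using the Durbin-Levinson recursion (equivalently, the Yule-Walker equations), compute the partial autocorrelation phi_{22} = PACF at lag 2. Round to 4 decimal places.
\phi_{22} = -0.4760

The PACF at lag k is phi_{kk}, the last component of the solution
to the Yule-Walker system G_k phi = r_k where
  (G_k)_{ij} = rho(|i - j|), (r_k)_i = rho(i), i,j = 1..k.
Equivalently, Durbin-Levinson gives phi_{kk} iteratively:
  phi_{11} = rho(1)
  phi_{kk} = [rho(k) - sum_{j=1..k-1} phi_{k-1,j} rho(k-j)]
            / [1 - sum_{j=1..k-1} phi_{k-1,j} rho(j)],
  phi_{k,j} = phi_{k-1,j} - phi_{kk} phi_{k-1,k-j},  j = 1..k-1.
Step k = 1:
  phi_11 = rho(1) = 0.2534.
Step k = 2:
  phi_22 = [rho(2) - phi_11 rho(1)] / [1 - phi_11 rho(1)] = [-0.3812 - (0.2534)(0.2534)] / [1 - (0.2534)(0.2534)]
         = -0.44541156 / 0.93578844 = -0.476.
Therefore phi_{22} = -0.4760.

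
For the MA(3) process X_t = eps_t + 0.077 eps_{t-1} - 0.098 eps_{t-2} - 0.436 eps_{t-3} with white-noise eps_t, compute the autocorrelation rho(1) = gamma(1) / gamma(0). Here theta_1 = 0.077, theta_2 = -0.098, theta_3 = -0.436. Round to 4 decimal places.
\rho(1) = 0.0930

For an MA(q) process with theta_0 = 1, the autocovariance is
  gamma(k) = sigma^2 * sum_{i=0..q-k} theta_i * theta_{i+k},
and rho(k) = gamma(k) / gamma(0). Sigma^2 cancels.
  numerator   = (1)*(0.077) + (0.077)*(-0.098) + (-0.098)*(-0.436) = 0.112182.
  denominator = (1)^2 + (0.077)^2 + (-0.098)^2 + (-0.436)^2 = 1.205629.
  rho(1) = 0.112182 / 1.205629 = 0.0930.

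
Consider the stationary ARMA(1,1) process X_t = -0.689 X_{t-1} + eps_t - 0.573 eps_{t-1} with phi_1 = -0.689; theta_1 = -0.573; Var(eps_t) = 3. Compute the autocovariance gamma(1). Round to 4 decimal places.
\gamma(1) = -10.0531

Multiply the model equation by X_{t-k} and take expectations. With theta_0 = psi_0 = 1 and psi_j the MA(infinity) weights, this gives
  gamma(k) - sum_i phi_i gamma(k-i) = c_k,
  c_k = sigma^2 * sum_{j=k..q} theta_j psi_{j-k}   (c_k = 0 for k > q),
using gamma(-m) = gamma(m).
psi-weights needed (psi_j = theta_j + sum_i phi_i psi_{j-i}):
  psi_1 = theta_1 + phi_1 = -0.573 + (-0.689) = -1.262
Right-hand sides:
  c_0 = sigma^2 (1 + theta_1 psi_1) = 3 * (1 + (-0.573)(-1.262)) = 3 * 1.723126 = 5.169378
  c_1 = sigma^2 theta_1 = 3 * (-0.573) = -1.719
  c_2 = 0
Equations for k = 0 and k = 1 (AR order 1):
  gamma(0) = phi_1 gamma(1) + c_0
  gamma(1) = phi_1 gamma(0) + c_1
Substituting the second into the first: gamma(0) (1 - phi_1^2) = c_0 + phi_1 c_1, so
  gamma(0) = (c_0 + phi_1 c_1) / (1 - phi_1^2) = (5.169378 + (-0.689)(-1.719)) / (1 - (-0.689)^2) = 6.353769 / 0.525279 = 12.095989.
  gamma(1) = phi_1 gamma(0) + c_1 = (-0.689)(12.095989) + (-1.719) = -10.053136.
Therefore gamma(1) = -10.0531 (to 4 decimal places).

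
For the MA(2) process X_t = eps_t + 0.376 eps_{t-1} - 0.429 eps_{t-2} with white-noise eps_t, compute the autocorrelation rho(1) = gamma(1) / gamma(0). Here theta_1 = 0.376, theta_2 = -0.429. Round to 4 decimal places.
\rho(1) = 0.1620

For an MA(q) process with theta_0 = 1, the autocovariance is
  gamma(k) = sigma^2 * sum_{i=0..q-k} theta_i * theta_{i+k},
and rho(k) = gamma(k) / gamma(0). Sigma^2 cancels.
  numerator   = (1)*(0.376) + (0.376)*(-0.429) = 0.214696.
  denominator = (1)^2 + (0.376)^2 + (-0.429)^2 = 1.325417.
  rho(1) = 0.214696 / 1.325417 = 0.1620.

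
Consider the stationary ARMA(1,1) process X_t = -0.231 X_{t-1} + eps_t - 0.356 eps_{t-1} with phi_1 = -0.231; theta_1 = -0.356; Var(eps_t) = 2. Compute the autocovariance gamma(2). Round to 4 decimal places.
\gamma(2) = 0.3100

Multiply the model equation by X_{t-k} and take expectations. With theta_0 = psi_0 = 1 and psi_j the MA(infinity) weights, this gives
  gamma(k) - sum_i phi_i gamma(k-i) = c_k,
  c_k = sigma^2 * sum_{j=k..q} theta_j psi_{j-k}   (c_k = 0 for k > q),
using gamma(-m) = gamma(m).
psi-weights needed (psi_j = theta_j + sum_i phi_i psi_{j-i}):
  psi_1 = theta_1 + phi_1 = -0.356 + (-0.231) = -0.587
Right-hand sides:
  c_0 = sigma^2 (1 + theta_1 psi_1) = 2 * (1 + (-0.356)(-0.587)) = 2 * 1.208972 = 2.417944
  c_1 = sigma^2 theta_1 = 2 * (-0.356) = -0.712
  c_2 = 0
Equations for k = 0 and k = 1 (AR order 1):
  gamma(0) = phi_1 gamma(1) + c_0
  gamma(1) = phi_1 gamma(0) + c_1
Substituting the second into the first: gamma(0) (1 - phi_1^2) = c_0 + phi_1 c_1, so
  gamma(0) = (c_0 + phi_1 c_1) / (1 - phi_1^2) = (2.417944 + (-0.231)(-0.712)) / (1 - (-0.231)^2) = 2.582416 / 0.946639 = 2.727984.
  gamma(1) = phi_1 gamma(0) + c_1 = (-0.231)(2.727984) + (-0.712) = -1.342164.
For k = 2 (> q): gamma(2) = phi_1 gamma(1) = (-0.231)(-1.342164) = 0.31004.
Therefore gamma(2) = 0.3100 (to 4 decimal places).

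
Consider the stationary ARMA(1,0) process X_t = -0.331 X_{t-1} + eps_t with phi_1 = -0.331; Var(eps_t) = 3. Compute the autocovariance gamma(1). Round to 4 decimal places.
\gamma(1) = -1.1152

Multiply the model equation by X_{t-k} and take expectations. With theta_0 = psi_0 = 1 and psi_j the MA(infinity) weights, this gives
  gamma(k) - sum_i phi_i gamma(k-i) = c_k,
  c_k = sigma^2 * sum_{j=k..q} theta_j psi_{j-k}   (c_k = 0 for k > q),
using gamma(-m) = gamma(m).
Pure AR (q = 0): c_0 = sigma^2 = 3, c_k = 0 for k >= 1.
Equations for k = 0 and k = 1 (AR order 1):
  gamma(0) = phi_1 gamma(1) + c_0
  gamma(1) = phi_1 gamma(0) + c_1
Substituting the second into the first: gamma(0) (1 - phi_1^2) = c_0 + phi_1 c_1, so
  gamma(0) = c_0 / (1 - phi_1^2) = 3 / (1 - (-0.331)^2) = 3 / 0.890439 = 3.369125.
  gamma(1) = phi_1 gamma(0) = (-0.331)(3.369125) = -1.11518.
Therefore gamma(1) = -1.1152 (to 4 decimal places).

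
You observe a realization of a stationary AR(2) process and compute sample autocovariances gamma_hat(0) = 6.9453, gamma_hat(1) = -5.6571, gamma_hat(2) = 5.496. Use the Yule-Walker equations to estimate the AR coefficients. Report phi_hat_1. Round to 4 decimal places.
\hat\phi_{1} = -0.5050

The Yule-Walker equations for an AR(p) process read, in matrix form,
  Gamma_p phi = r_p,   with   (Gamma_p)_{ij} = gamma(|i - j|),
                       (r_p)_i = gamma(i),   i,j = 1..p.
Substitute the sample gammas (Toeplitz matrix and right-hand side of size 2):
  Gamma_p = [[6.9453, -5.6571], [-5.6571, 6.9453]]
  r_p     = [-5.6571, 5.496]
Written out:
  6.9453 phi_1 - 5.6571 phi_2 = -5.6571
  -5.6571 phi_1 + 6.9453 phi_2 = 5.496
Solve by Cramer's rule:
  det = gamma(0)^2 - gamma(1)^2 = (6.9453)^2 - (-5.6571)^2 = 48.23719209 - 32.00278041 = 16.23441168
  phi_hat_1 = [gamma(1) gamma(0) - gamma(1) gamma(2)] / det = [(-5.6571)(6.9453) - (-5.6571)(5.496)] / 16.23441168 = -8.19883503 / 16.23441168 = -0.505
  phi_hat_2 = [gamma(0) gamma(2) - gamma(1)^2] / det = [(6.9453)(5.496) - (-5.6571)^2] / 16.23441168 = 6.16858839 / 16.23441168 = 0.38
So phi_hat = [-0.5050, 0.3800].
Therefore phi_hat_1 = -0.5050.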